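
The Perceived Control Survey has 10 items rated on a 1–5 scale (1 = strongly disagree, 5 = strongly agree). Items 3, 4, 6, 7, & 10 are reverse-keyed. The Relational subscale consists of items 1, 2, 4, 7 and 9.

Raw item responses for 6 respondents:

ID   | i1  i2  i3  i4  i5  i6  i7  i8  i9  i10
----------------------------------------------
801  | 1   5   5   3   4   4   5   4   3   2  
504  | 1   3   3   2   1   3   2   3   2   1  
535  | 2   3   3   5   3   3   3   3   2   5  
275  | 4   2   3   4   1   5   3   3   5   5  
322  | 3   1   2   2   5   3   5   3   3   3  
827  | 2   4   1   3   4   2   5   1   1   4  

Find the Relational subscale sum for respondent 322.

12

Respondent 322 raw: 3, 1, 2, 2, 5, 3, 5, 3, 3, 3.
Relational items: 1, 2, 4, 7, 9.
Reverse-coded (reversed = (1+5) − raw = 6 − raw):
  item 1: 3
  item 2: 1
  item 4: 6 − 2 = 4
  item 7: 6 − 5 = 1
  item 9: 3
Sum = 3 + 1 + 4 + 1 + 3 = 12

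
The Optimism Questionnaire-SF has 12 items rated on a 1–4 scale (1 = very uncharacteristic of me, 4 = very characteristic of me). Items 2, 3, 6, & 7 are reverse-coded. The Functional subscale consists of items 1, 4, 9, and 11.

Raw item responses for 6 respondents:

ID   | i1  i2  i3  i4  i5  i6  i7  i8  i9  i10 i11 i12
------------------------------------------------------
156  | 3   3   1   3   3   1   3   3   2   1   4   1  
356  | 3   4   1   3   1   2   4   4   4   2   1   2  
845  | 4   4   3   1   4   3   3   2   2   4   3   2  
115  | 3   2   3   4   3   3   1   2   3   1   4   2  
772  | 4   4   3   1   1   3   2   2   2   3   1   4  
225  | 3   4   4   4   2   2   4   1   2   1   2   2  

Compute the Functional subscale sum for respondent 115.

Respondent 115 raw: 3, 2, 3, 4, 3, 3, 1, 2, 3, 1, 4, 2.
Functional items: 1, 4, 9, 11.
Reverse-coded (reverse-coded value = 5 − response):
  item 1: 3
  item 4: 4
  item 9: 3
  item 11: 4
Sum = 3 + 4 + 3 + 4 = 14

14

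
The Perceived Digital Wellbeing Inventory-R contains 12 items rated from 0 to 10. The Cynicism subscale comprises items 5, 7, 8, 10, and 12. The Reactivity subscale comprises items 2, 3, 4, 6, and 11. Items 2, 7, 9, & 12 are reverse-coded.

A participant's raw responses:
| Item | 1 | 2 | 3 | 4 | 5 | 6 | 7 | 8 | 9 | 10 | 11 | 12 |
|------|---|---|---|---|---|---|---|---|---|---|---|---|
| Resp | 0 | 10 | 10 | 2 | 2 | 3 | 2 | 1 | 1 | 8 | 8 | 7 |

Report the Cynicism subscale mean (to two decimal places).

Cynicism items: 5, 7, 8, 10, 12.
Of these, items 7 & 12 are reverse-coded; on a 0–10 scale, reversed = 10 − raw.
  item 5: 2
  item 7: 10 − 2 = 8
  item 8: 1
  item 10: 8
  item 12: 10 − 7 = 3
Sum = 2 + 8 + 1 + 8 + 3 = 22
Mean = 22 / 5 = 4.40

4.40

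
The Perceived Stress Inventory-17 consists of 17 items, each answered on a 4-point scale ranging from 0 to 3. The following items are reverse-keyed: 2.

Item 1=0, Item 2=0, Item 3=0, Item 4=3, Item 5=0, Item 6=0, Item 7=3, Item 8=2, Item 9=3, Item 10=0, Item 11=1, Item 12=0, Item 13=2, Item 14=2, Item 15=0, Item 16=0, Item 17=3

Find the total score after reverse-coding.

Reverse-keyed items use 3 − raw:
  item 2: 3 − 0 = 3
After reverse-coding: 0, 3, 0, 3, 0, 0, 3, 2, 3, 0, 1, 0, 2, 2, 0, 0, 3
Total = 0 + 3 + 0 + 3 + 0 + 0 + 3 + 2 + 3 + 0 + 1 + 0 + 2 + 2 + 0 + 0 + 3 = 22

22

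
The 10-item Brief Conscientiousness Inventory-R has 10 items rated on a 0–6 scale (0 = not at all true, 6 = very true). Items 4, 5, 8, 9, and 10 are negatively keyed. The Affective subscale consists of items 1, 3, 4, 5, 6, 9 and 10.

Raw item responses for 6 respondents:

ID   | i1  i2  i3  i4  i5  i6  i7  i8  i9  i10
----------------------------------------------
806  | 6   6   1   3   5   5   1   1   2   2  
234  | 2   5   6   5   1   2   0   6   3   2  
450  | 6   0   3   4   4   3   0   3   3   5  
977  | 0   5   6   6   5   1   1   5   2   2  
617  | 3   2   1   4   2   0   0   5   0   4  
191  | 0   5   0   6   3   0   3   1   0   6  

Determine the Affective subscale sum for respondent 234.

Respondent 234 raw: 2, 5, 6, 5, 1, 2, 0, 6, 3, 2.
Affective items: 1, 3, 4, 5, 6, 9, 10.
Reverse-coded (on a 0–6 scale, reversed = 6 − raw):
  item 1: 2
  item 3: 6
  item 4: 6 − 5 = 1
  item 5: 6 − 1 = 5
  item 6: 2
  item 9: 6 − 3 = 3
  item 10: 6 − 2 = 4
Sum = 2 + 6 + 1 + 5 + 2 + 3 + 4 = 23

23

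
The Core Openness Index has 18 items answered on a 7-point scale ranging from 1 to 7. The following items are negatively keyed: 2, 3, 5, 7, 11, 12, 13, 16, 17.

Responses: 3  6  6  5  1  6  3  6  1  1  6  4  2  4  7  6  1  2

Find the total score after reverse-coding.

72

Apply reverse scoring (reverse-coded value = 8 − response):
  item 2: 8 − 6 = 2
  item 3: 8 − 6 = 2
  item 5: 8 − 1 = 7
  item 7: 8 − 3 = 5
  item 11: 8 − 6 = 2
  item 12: 8 − 4 = 4
  item 13: 8 − 2 = 6
  item 16: 8 − 6 = 2
  item 17: 8 − 1 = 7
Scored items: 3, 2, 2, 5, 7, 6, 5, 6, 1, 1, 2, 4, 6, 4, 7, 2, 7, 2
Total = 3 + 2 + 2 + 5 + 7 + 6 + 5 + 6 + 1 + 1 + 2 + 4 + 6 + 4 + 7 + 2 + 7 + 2 = 72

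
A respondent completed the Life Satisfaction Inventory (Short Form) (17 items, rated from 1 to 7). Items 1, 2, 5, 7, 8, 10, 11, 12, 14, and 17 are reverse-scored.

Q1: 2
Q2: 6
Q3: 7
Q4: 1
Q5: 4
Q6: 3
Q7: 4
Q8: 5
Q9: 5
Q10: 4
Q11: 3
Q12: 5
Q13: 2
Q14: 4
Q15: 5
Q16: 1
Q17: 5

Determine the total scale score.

62

Reverse-coded items (reverse-coded value = 8 − response):
  item 1: 8 − 2 = 6
  item 2: 8 − 6 = 2
  item 5: 8 − 4 = 4
  item 7: 8 − 4 = 4
  item 8: 8 − 5 = 3
  item 10: 8 − 4 = 4
  item 11: 8 − 3 = 5
  item 12: 8 − 5 = 3
  item 14: 8 − 4 = 4
  item 17: 8 − 5 = 3
Scored items: 6, 2, 7, 1, 4, 3, 4, 3, 5, 4, 5, 3, 2, 4, 5, 1, 3
Total = 6 + 2 + 7 + 1 + 4 + 3 + 4 + 3 + 5 + 4 + 5 + 3 + 2 + 4 + 5 + 1 + 3 = 62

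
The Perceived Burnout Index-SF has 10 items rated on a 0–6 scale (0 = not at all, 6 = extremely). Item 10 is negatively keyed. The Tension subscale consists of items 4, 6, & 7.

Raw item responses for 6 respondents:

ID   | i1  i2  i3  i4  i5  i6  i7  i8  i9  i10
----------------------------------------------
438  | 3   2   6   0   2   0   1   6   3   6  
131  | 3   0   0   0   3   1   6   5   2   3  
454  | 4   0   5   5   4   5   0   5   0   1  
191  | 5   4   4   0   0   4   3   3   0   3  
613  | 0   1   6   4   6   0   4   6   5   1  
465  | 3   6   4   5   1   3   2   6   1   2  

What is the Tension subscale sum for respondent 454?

Respondent 454 raw: 4, 0, 5, 5, 4, 5, 0, 5, 0, 1.
Tension items: 4, 6, 7.
Reverse-coded (reversed = (0+6) − raw = 6 − raw):
  item 4: 5
  item 6: 5
  item 7: 0
Sum = 5 + 5 + 0 = 10

10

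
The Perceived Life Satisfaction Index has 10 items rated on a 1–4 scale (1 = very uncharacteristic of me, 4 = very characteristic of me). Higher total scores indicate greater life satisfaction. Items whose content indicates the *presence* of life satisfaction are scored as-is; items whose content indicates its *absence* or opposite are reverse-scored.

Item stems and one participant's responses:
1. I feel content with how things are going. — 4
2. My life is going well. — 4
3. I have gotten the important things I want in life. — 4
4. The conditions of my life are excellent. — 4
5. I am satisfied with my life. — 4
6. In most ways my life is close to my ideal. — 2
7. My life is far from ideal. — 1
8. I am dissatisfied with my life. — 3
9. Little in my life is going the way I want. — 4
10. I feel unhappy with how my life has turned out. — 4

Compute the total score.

Items 7, 8, 9, 10 describe the absence/opposite of life satisfaction → reverse-score.
reverse-coded value = 5 − response.
  item 1: 4
  item 2: 4
  item 3: 4
  item 4: 4
  item 5: 4
  item 6: 2
  item 7: 5 − 1 = 4
  item 8: 5 − 3 = 2
  item 9: 5 − 4 = 1
  item 10: 5 − 4 = 1
Total = 4 + 4 + 4 + 4 + 4 + 2 + 4 + 2 + 1 + 1 = 30

30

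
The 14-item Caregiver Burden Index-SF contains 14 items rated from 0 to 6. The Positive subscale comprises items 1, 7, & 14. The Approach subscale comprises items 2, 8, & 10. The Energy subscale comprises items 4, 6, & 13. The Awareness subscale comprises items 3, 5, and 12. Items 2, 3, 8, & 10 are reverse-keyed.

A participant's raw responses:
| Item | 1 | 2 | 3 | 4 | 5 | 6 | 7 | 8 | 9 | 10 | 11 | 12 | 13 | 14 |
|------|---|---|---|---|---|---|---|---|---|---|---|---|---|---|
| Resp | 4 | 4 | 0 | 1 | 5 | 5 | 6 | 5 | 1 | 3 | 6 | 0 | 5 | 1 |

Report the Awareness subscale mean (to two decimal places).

3.67

Awareness items: 3, 5, 12.
Of these, item 3 is reverse-keyed; on a 0–6 scale, reversed = 6 − raw.
  item 3: 6 − 0 = 6
  item 5: 5
  item 12: 0
Sum = 6 + 5 + 0 = 11
Mean = 11 / 3 = 3.67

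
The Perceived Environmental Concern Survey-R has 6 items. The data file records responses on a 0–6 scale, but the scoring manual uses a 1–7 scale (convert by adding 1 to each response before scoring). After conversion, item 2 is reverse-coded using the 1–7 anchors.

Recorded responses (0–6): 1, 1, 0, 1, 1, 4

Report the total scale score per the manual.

Convert to 1–7: 2, 2, 1, 2, 2, 5
Reverse-coded (reversed = (1+7) − raw = 8 − raw):
  item 2: 8 − 2 = 6
Scored: 2, 6, 1, 2, 2, 5
Total = 18

18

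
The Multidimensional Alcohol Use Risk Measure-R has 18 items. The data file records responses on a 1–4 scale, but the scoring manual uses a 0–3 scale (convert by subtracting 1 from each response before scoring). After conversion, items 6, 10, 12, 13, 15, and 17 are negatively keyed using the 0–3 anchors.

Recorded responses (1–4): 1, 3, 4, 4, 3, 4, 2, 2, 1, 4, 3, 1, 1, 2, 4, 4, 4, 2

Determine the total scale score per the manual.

Convert to 0–3: 0, 2, 3, 3, 2, 3, 1, 1, 0, 3, 2, 0, 0, 1, 3, 3, 3, 1
Reverse-coded (reversed = (0+3) − raw = 3 − raw):
  item 6: 3 − 3 = 0
  item 10: 3 − 3 = 0
  item 12: 3 − 0 = 3
  item 13: 3 − 0 = 3
  item 15: 3 − 3 = 0
  item 17: 3 − 3 = 0
Scored: 0, 2, 3, 3, 2, 0, 1, 1, 0, 0, 2, 3, 3, 1, 0, 3, 0, 1
Total = 25

25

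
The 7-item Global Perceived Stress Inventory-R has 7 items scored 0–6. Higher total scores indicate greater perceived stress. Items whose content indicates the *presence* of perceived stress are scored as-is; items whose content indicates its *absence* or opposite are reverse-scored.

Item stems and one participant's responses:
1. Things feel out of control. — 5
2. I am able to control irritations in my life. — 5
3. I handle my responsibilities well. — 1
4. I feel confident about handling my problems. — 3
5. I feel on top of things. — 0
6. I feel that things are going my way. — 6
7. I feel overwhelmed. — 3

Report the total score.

23

Items 2, 3, 4, 5, 6 describe the absence/opposite of perceived stress → reverse-score.
reversed = (0+6) − raw = 6 − raw.
  item 1: 5
  item 2: 6 − 5 = 1
  item 3: 6 − 1 = 5
  item 4: 6 − 3 = 3
  item 5: 6 − 0 = 6
  item 6: 6 − 6 = 0
  item 7: 3
Total = 5 + 1 + 5 + 3 + 6 + 0 + 3 = 23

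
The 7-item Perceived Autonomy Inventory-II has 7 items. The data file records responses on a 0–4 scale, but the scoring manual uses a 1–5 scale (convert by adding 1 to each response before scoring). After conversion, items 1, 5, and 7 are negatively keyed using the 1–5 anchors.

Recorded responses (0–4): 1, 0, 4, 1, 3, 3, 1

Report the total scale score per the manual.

Convert to 1–5: 2, 1, 5, 2, 4, 4, 2
Reverse-coded (on a 1–5 scale, reversed = 6 − raw):
  item 1: 6 − 2 = 4
  item 5: 6 − 4 = 2
  item 7: 6 − 2 = 4
Scored: 4, 1, 5, 2, 2, 4, 4
Total = 22

22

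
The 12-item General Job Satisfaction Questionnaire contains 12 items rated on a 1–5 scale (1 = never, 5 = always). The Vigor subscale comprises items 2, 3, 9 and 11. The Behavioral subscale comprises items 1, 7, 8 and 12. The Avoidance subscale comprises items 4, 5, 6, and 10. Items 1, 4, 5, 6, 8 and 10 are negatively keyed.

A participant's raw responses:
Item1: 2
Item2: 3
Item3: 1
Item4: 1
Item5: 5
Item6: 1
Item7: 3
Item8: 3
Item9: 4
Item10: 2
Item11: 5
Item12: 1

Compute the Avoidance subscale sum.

Avoidance items: 4, 5, 6, 10.
Of these, items 4, 5, 6, and 10 are negatively keyed; reversed = (1+5) − raw = 6 − raw.
  item 4: 6 − 1 = 5
  item 5: 6 − 5 = 1
  item 6: 6 − 1 = 5
  item 10: 6 − 2 = 4
Sum = 5 + 1 + 5 + 4 = 15

15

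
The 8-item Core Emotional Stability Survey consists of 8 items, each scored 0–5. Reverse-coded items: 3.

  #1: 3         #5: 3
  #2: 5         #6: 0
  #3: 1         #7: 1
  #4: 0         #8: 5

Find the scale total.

Reverse-coded items use 5 − raw:
  item 3: 5 − 1 = 4
Scored items: 3, 5, 4, 0, 3, 0, 1, 5
Total = 3 + 5 + 4 + 0 + 3 + 0 + 1 + 5 = 21

21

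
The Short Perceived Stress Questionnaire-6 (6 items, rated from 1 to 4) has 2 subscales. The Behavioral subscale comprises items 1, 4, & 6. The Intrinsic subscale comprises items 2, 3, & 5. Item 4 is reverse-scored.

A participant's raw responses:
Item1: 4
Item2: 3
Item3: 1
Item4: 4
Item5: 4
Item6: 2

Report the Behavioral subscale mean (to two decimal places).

Behavioral items: 1, 4, 6.
Of these, item 4 is reverse-scored; reverse-coded value = 5 − response.
  item 1: 4
  item 4: 5 − 4 = 1
  item 6: 2
Sum = 4 + 1 + 2 = 7
Mean = 7 / 3 = 2.33

2.33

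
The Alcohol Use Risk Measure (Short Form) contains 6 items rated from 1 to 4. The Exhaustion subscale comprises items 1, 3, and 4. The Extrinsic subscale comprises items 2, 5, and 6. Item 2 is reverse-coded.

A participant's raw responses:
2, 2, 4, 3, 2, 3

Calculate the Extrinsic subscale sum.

8

Extrinsic items: 2, 5, 6.
Of these, item 2 is reverse-coded; reverse-coded value = 5 − response.
  item 2: 5 − 2 = 3
  item 5: 2
  item 6: 3
Sum = 3 + 2 + 3 = 8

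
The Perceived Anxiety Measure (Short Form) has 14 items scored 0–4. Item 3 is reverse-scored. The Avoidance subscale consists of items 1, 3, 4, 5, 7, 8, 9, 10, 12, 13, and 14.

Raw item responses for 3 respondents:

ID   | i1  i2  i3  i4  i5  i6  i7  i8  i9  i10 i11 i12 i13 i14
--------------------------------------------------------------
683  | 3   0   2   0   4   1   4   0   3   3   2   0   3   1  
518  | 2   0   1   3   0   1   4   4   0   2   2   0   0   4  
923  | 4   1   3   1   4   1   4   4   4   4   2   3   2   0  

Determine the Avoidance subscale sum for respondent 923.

31

Respondent 923 raw: 4, 1, 3, 1, 4, 1, 4, 4, 4, 4, 2, 3, 2, 0.
Avoidance items: 1, 3, 4, 5, 7, 8, 9, 10, 12, 13, 14.
Reverse-coded (reverse-coded value = 4 − response):
  item 1: 4
  item 3: 4 − 3 = 1
  item 4: 1
  item 5: 4
  item 7: 4
  item 8: 4
  item 9: 4
  item 10: 4
  item 12: 3
  item 13: 2
  item 14: 0
Sum = 4 + 1 + 1 + 4 + 4 + 4 + 4 + 4 + 3 + 2 + 0 = 31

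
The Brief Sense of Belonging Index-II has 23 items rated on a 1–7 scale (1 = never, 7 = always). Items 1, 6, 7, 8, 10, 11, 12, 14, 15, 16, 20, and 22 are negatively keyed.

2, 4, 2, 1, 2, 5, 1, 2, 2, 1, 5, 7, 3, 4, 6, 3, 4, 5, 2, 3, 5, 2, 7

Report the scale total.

Reversing items 1, 6, 7, 8, 10, 11, 12, 14, 15, 16, 20 and 22 with 8 − raw:
Total = (8−2) + 4 + 2 + 1 + 2 + (8−5) + (8−1) + (8−2) + 2 + (8−1) + (8−5) + (8−7) + 3 + (8−4) + (8−6) + (8−3) + 4 + 5 + 2 + (8−3) + 5 + (8−2) + 7
      = 6 + 4 + 2 + 1 + 2 + 3 + 7 + 6 + 2 + 7 + 3 + 1 + 3 + 4 + 2 + 5 + 4 + 5 + 2 + 5 + 5 + 6 + 7 = 92

92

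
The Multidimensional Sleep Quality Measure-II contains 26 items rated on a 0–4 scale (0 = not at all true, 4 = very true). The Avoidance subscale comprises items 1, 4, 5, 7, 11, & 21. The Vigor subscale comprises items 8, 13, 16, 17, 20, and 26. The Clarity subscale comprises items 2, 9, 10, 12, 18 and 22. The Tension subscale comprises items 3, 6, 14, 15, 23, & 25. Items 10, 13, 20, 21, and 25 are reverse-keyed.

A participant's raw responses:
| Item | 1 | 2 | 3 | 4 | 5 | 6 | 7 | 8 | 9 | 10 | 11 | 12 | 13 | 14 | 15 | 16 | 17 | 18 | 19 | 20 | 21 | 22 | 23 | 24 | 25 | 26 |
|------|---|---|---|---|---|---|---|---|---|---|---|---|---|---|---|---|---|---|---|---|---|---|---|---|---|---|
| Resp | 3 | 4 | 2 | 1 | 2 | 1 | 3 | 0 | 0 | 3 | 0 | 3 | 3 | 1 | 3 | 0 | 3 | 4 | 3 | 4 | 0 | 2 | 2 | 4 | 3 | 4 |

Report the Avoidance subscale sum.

13

Avoidance items: 1, 4, 5, 7, 11, 21.
Of these, item 21 is reverse-keyed; reversed = (0+4) − raw = 4 − raw.
  item 1: 3
  item 4: 1
  item 5: 2
  item 7: 3
  item 11: 0
  item 21: 4 − 0 = 4
Sum = 3 + 1 + 2 + 3 + 0 + 4 = 13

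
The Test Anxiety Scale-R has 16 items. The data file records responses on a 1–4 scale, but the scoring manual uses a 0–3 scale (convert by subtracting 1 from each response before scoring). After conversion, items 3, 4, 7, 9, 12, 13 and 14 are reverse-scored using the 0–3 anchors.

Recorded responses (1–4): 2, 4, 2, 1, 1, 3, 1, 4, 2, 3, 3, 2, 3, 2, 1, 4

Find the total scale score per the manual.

Convert to 0–3: 1, 3, 1, 0, 0, 2, 0, 3, 1, 2, 2, 1, 2, 1, 0, 3
Reverse-coded (reverse-coded value = 3 − response):
  item 3: 3 − 1 = 2
  item 4: 3 − 0 = 3
  item 7: 3 − 0 = 3
  item 9: 3 − 1 = 2
  item 12: 3 − 1 = 2
  item 13: 3 − 2 = 1
  item 14: 3 − 1 = 2
Scored: 1, 3, 2, 3, 0, 2, 3, 3, 2, 2, 2, 2, 1, 2, 0, 3
Total = 31

31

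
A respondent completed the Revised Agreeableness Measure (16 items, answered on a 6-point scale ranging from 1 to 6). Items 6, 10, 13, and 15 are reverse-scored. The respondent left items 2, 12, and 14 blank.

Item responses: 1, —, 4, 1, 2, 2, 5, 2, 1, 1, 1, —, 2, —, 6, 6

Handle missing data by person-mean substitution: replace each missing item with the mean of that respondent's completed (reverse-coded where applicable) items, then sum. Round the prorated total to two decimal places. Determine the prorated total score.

49.23

Reverse-coded (reversed = (1+6) − raw = 7 − raw):
  item 6: 7 − 2 = 5
  item 10: 7 − 1 = 6
  item 13: 7 − 2 = 5
  item 15: 7 − 6 = 1
Completed scored items (13 of 16): 1, 4, 1, 2, 5, 5, 2, 1, 6, 1, 5, 1, 6; sum = 40.
Person mean = 40 / 13 ≈ 3.0769
Prorated total = (40 / 13) × 16 = 49.23 (to 2 dp)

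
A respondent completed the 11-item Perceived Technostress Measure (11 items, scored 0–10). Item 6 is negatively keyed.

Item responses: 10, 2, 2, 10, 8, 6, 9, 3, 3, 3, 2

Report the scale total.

56

Reverse-coded items (reverse-coded value = 10 − response):
  item 6: 10 − 6 = 4
Scored responses: 10, 2, 2, 10, 8, 4, 9, 3, 3, 3, 2
Total = 10 + 2 + 2 + 10 + 8 + 4 + 9 + 3 + 3 + 3 + 2 = 56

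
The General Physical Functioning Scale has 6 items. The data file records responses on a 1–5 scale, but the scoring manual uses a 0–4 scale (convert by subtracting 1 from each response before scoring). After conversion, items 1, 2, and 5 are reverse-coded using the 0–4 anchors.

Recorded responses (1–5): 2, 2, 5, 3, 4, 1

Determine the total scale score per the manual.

13

Convert to 0–4: 1, 1, 4, 2, 3, 0
Reverse-coded (on a 0–4 scale, reversed = 4 − raw):
  item 1: 4 − 1 = 3
  item 2: 4 − 1 = 3
  item 5: 4 − 3 = 1
Scored: 3, 3, 4, 2, 1, 0
Total = 13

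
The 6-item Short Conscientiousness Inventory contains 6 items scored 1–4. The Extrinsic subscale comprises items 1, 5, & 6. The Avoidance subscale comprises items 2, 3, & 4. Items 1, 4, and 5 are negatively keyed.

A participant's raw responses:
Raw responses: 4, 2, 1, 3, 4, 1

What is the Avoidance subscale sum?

Avoidance items: 2, 3, 4.
Of these, item 4 is negatively keyed; reverse-coded value = 5 − response.
  item 2: 2
  item 3: 1
  item 4: 5 − 3 = 2
Sum = 2 + 1 + 2 = 5

5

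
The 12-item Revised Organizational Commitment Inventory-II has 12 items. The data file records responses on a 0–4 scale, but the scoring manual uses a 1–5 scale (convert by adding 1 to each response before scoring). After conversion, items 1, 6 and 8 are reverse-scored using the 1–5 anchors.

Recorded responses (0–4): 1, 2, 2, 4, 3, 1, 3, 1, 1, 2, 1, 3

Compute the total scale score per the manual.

42

Convert to 1–5: 2, 3, 3, 5, 4, 2, 4, 2, 2, 3, 2, 4
Reverse-coded (on a 1–5 scale, reversed = 6 − raw):
  item 1: 6 − 2 = 4
  item 6: 6 − 2 = 4
  item 8: 6 − 2 = 4
Scored: 4, 3, 3, 5, 4, 4, 4, 4, 2, 3, 2, 4
Total = 42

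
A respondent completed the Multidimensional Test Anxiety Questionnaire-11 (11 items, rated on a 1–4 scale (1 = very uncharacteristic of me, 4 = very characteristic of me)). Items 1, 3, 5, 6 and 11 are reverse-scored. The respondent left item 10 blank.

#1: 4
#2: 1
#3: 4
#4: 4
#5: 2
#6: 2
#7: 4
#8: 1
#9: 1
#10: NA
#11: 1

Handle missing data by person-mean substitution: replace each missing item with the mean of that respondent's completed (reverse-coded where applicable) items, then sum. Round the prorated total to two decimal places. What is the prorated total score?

Reverse-coded (on a 1–4 scale, reversed = 5 − raw):
  item 1: 5 − 4 = 1
  item 3: 5 − 4 = 1
  item 5: 5 − 2 = 3
  item 6: 5 − 2 = 3
  item 11: 5 − 1 = 4
Completed scored items (10 of 11): 1, 1, 1, 4, 3, 3, 4, 1, 1, 4; sum = 23.
Person mean = 23 / 10 ≈ 2.3000
Prorated total = (23 / 10) × 11 = 25.30 (to 2 dp)

25.30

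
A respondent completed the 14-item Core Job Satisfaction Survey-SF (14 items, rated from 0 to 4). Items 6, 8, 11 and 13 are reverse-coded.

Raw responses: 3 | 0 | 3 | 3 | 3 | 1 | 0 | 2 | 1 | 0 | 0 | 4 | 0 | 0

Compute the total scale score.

30

Raw sum = 20. Reverse-coded items: 6, 8, 11, 13; their raw sum = 3.
Each reversal replaces raw with 4 − raw, changing the total by 4 − 2·raw per item.
Total = 20 + 4·4 − 2·3 = 20 + 16 − 6 = 30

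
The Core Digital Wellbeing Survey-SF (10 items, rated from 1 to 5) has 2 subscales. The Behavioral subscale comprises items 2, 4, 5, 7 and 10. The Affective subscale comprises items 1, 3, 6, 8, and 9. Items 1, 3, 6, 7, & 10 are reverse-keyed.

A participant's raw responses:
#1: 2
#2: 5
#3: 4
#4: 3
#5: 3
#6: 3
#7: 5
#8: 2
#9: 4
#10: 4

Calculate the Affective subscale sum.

15

Affective items: 1, 3, 6, 8, 9.
Of these, items 1, 3 and 6 are reverse-keyed; reversed = (1+5) − raw = 6 − raw.
  item 1: 6 − 2 = 4
  item 3: 6 − 4 = 2
  item 6: 6 − 3 = 3
  item 8: 2
  item 9: 4
Sum = 4 + 2 + 3 + 2 + 4 = 15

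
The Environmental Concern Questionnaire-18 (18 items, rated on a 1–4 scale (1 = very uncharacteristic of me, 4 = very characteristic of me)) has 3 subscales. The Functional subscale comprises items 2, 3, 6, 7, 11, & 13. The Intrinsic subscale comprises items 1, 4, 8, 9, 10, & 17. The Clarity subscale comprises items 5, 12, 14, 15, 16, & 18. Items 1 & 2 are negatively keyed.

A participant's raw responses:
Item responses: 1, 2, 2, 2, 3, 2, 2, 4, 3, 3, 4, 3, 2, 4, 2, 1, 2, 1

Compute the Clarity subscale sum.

14

Clarity items: 5, 12, 14, 15, 16, 18.
  item 5: 3
  item 12: 3
  item 14: 4
  item 15: 2
  item 16: 1
  item 18: 1
Sum = 3 + 3 + 4 + 2 + 1 + 1 = 14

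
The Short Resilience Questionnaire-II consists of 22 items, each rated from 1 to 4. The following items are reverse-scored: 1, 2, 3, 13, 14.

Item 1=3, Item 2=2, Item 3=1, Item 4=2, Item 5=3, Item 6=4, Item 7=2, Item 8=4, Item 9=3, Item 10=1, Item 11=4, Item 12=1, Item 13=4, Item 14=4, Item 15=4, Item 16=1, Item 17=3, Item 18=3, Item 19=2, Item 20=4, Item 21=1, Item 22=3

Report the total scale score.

Raw sum = 59. Reverse-scored items: 1, 2, 3, 13, 14; their raw sum = 14.
Each reversal replaces raw with 5 − raw, changing the total by 5 − 2·raw per item.
Total = 59 + 5·5 − 2·14 = 59 + 25 − 28 = 56

56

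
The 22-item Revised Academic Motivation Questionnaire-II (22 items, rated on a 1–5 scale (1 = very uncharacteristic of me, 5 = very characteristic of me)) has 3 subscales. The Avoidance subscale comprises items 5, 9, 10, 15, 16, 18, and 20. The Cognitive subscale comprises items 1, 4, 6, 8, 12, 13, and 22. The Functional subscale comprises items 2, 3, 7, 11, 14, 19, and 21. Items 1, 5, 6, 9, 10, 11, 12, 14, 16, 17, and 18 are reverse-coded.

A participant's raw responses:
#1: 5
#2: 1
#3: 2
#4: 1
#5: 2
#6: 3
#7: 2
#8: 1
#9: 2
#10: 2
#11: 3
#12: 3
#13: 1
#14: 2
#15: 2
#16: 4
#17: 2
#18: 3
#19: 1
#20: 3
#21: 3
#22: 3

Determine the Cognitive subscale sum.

Cognitive items: 1, 4, 6, 8, 12, 13, 22.
Of these, items 1, 6, & 12 are reverse-coded; reversed = (1+5) − raw = 6 − raw.
  item 1: 6 − 5 = 1
  item 4: 1
  item 6: 6 − 3 = 3
  item 8: 1
  item 12: 6 − 3 = 3
  item 13: 1
  item 22: 3
Sum = 1 + 1 + 3 + 1 + 3 + 1 + 3 = 13

13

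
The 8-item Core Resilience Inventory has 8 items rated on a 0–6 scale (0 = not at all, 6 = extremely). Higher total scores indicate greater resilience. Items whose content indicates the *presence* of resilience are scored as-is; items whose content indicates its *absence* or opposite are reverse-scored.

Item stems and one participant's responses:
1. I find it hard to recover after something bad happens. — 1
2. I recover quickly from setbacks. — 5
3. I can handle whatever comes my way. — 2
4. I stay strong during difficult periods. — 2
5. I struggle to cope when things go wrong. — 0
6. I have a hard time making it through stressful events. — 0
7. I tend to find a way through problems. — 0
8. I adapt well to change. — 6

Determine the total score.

Items 1, 5, 6 describe the absence/opposite of resilience → reverse-score.
reversed = (0+6) − raw = 6 − raw.
  item 1: 6 − 1 = 5
  item 2: 5
  item 3: 2
  item 4: 2
  item 5: 6 − 0 = 6
  item 6: 6 − 0 = 6
  item 7: 0
  item 8: 6
Total = 5 + 5 + 2 + 2 + 6 + 6 + 0 + 6 = 32

32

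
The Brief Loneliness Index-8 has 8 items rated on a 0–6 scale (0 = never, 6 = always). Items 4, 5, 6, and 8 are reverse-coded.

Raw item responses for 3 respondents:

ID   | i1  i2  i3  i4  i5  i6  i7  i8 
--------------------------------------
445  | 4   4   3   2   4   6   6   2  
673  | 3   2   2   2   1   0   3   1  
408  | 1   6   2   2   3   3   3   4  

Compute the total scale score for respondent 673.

30

Respondent 673 raw: 3, 2, 2, 2, 1, 0, 3, 1.
Reverse-coded (reversed = (0+6) − raw = 6 − raw):
  item 1: 3
  item 2: 2
  item 3: 2
  item 4: 6 − 2 = 4
  item 5: 6 − 1 = 5
  item 6: 6 − 0 = 6
  item 7: 3
  item 8: 6 − 1 = 5
Sum = 3 + 2 + 2 + 4 + 5 + 6 + 3 + 5 = 30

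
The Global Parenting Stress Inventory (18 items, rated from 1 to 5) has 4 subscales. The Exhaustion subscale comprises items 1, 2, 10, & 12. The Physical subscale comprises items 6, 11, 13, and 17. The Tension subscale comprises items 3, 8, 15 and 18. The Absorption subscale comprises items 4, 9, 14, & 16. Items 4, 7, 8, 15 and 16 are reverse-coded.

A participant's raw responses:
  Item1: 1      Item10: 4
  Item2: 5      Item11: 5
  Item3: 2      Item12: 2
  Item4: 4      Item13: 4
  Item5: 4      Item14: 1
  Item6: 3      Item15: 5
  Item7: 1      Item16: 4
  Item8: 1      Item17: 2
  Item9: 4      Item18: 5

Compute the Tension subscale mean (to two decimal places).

3.25

Tension items: 3, 8, 15, 18.
Of these, items 8 & 15 are reverse-coded; reversed = (1+5) − raw = 6 − raw.
  item 3: 2
  item 8: 6 − 1 = 5
  item 15: 6 − 5 = 1
  item 18: 5
Sum = 2 + 5 + 1 + 5 = 13
Mean = 13 / 4 = 3.25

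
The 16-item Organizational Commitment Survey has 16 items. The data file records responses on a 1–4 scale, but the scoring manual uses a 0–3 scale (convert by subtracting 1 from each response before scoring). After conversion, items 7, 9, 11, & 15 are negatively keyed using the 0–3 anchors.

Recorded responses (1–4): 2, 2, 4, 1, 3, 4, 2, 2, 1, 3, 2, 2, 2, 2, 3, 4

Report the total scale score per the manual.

Convert to 0–3: 1, 1, 3, 0, 2, 3, 1, 1, 0, 2, 1, 1, 1, 1, 2, 3
Reverse-coded (reverse-coded value = 3 − response):
  item 7: 3 − 1 = 2
  item 9: 3 − 0 = 3
  item 11: 3 − 1 = 2
  item 15: 3 − 2 = 1
Scored: 1, 1, 3, 0, 2, 3, 2, 1, 3, 2, 2, 1, 1, 1, 1, 3
Total = 27

27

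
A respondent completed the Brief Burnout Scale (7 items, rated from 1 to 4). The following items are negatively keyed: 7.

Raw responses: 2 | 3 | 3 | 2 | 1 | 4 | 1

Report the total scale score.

19

Raw sum = 16. Negatively keyed items: 7; their raw sum = 1.
Each reversal replaces raw with 5 − raw, changing the total by 5 − 2·raw per item.
Total = 16 + 1·5 − 2·1 = 16 + 5 − 2 = 19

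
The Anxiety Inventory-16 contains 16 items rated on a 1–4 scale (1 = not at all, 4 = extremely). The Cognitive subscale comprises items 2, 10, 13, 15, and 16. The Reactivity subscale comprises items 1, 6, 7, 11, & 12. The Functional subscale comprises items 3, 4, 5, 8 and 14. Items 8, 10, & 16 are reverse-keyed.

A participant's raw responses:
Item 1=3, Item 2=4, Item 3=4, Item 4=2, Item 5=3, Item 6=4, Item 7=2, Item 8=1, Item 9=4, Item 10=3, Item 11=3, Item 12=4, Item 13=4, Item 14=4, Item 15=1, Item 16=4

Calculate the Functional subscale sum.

17

Functional items: 3, 4, 5, 8, 14.
Of these, item 8 is reverse-keyed; reverse-coded value = 5 − response.
  item 3: 4
  item 4: 2
  item 5: 3
  item 8: 5 − 1 = 4
  item 14: 4
Sum = 4 + 2 + 3 + 4 + 4 = 17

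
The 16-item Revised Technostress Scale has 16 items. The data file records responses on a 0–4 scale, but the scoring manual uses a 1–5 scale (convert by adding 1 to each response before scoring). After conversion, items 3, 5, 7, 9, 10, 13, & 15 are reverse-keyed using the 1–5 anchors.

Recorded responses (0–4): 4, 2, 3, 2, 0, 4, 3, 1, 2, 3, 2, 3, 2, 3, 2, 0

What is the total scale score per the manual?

50

Convert to 1–5: 5, 3, 4, 3, 1, 5, 4, 2, 3, 4, 3, 4, 3, 4, 3, 1
Reverse-coded (on a 1–5 scale, reversed = 6 − raw):
  item 3: 6 − 4 = 2
  item 5: 6 − 1 = 5
  item 7: 6 − 4 = 2
  item 9: 6 − 3 = 3
  item 10: 6 − 4 = 2
  item 13: 6 − 3 = 3
  item 15: 6 − 3 = 3
Scored: 5, 3, 2, 3, 5, 5, 2, 2, 3, 2, 3, 4, 3, 4, 3, 1
Total = 50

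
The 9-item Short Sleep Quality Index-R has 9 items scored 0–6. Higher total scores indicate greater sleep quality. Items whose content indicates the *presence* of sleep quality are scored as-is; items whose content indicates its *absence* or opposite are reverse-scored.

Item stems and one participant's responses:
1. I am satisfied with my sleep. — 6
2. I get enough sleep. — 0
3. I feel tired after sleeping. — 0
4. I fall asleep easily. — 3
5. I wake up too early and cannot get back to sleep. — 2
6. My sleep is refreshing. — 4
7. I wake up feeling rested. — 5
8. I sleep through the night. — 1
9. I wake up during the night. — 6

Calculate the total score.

Items 3, 5, 9 describe the absence/opposite of sleep quality → reverse-score.
reversed = (0+6) − raw = 6 − raw.
  item 1: 6
  item 2: 0
  item 3: 6 − 0 = 6
  item 4: 3
  item 5: 6 − 2 = 4
  item 6: 4
  item 7: 5
  item 8: 1
  item 9: 6 − 6 = 0
Total = 6 + 0 + 6 + 3 + 4 + 4 + 5 + 1 + 0 = 29

29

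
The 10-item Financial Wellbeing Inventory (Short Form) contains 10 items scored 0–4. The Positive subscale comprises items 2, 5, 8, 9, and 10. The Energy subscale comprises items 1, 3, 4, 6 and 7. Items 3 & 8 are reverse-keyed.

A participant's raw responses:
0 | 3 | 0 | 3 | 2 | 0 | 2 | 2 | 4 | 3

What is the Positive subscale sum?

Positive items: 2, 5, 8, 9, 10.
Of these, item 8 is reverse-keyed; on a 0–4 scale, reversed = 4 − raw.
  item 2: 3
  item 5: 2
  item 8: 4 − 2 = 2
  item 9: 4
  item 10: 3
Sum = 3 + 2 + 2 + 4 + 3 = 14

14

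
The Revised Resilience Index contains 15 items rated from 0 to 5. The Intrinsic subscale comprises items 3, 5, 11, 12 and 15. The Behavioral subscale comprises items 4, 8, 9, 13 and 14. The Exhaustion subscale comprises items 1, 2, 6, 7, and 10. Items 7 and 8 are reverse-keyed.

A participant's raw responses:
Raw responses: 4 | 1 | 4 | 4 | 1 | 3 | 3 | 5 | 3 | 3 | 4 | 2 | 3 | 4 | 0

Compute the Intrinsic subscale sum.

Intrinsic items: 3, 5, 11, 12, 15.
  item 3: 4
  item 5: 1
  item 11: 4
  item 12: 2
  item 15: 0
Sum = 4 + 1 + 4 + 2 + 0 = 11

11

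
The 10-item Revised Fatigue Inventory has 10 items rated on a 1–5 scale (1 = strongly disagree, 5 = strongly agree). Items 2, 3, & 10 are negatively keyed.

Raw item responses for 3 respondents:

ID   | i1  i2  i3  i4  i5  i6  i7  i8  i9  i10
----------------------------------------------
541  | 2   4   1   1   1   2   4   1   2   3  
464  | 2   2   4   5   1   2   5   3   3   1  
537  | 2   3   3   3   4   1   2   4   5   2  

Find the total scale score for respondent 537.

Respondent 537 raw: 2, 3, 3, 3, 4, 1, 2, 4, 5, 2.
Reverse-coded (reversed = (1+5) − raw = 6 − raw):
  item 1: 2
  item 2: 6 − 3 = 3
  item 3: 6 − 3 = 3
  item 4: 3
  item 5: 4
  item 6: 1
  item 7: 2
  item 8: 4
  item 9: 5
  item 10: 6 − 2 = 4
Sum = 2 + 3 + 3 + 3 + 4 + 1 + 2 + 4 + 5 + 4 = 31

31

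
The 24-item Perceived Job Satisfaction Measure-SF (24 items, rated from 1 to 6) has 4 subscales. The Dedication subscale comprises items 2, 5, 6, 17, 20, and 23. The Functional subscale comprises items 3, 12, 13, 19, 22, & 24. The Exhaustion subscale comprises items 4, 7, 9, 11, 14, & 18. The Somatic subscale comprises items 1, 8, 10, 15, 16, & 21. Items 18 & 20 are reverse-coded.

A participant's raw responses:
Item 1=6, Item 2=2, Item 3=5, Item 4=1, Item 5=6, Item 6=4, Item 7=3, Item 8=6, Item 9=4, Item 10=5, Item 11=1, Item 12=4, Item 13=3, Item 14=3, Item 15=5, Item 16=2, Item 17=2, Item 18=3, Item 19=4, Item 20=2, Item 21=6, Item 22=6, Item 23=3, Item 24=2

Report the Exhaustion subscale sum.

16

Exhaustion items: 4, 7, 9, 11, 14, 18.
Of these, item 18 is reverse-coded; reversed = (1+6) − raw = 7 − raw.
  item 4: 1
  item 7: 3
  item 9: 4
  item 11: 1
  item 14: 3
  item 18: 7 − 3 = 4
Sum = 1 + 3 + 4 + 1 + 3 + 4 = 16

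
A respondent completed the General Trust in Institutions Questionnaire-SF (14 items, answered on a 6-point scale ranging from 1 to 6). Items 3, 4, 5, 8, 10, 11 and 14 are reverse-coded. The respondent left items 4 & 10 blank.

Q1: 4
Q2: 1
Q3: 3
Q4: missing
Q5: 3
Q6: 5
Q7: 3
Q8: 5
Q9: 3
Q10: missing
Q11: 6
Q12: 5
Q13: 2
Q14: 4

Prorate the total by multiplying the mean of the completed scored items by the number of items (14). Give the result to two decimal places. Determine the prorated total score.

Reverse-coded (reversed = (1+6) − raw = 7 − raw):
  item 3: 7 − 3 = 4
  item 5: 7 − 3 = 4
  item 8: 7 − 5 = 2
  item 11: 7 − 6 = 1
  item 14: 7 − 4 = 3
Completed scored items (12 of 14): 4, 1, 4, 4, 5, 3, 2, 3, 1, 5, 2, 3; sum = 37.
Person mean = 37 / 12 ≈ 3.0833
Prorated total = (37 / 12) × 14 = 43.17 (to 2 dp)

43.17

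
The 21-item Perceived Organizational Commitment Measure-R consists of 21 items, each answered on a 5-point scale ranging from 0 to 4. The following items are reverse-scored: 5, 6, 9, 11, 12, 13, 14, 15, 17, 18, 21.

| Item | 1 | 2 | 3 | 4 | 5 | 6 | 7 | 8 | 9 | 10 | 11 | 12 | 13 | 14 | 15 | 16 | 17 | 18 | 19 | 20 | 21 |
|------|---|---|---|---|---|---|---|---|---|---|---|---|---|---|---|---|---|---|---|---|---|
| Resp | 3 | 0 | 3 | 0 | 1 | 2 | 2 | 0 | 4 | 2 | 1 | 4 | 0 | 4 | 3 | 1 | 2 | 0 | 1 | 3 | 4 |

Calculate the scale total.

34

Raw sum = 40. Reverse-scored items: 5, 6, 9, 11, 12, 13, 14, 15, 17, 18, 21; their raw sum = 25.
Each reversal replaces raw with 4 − raw, changing the total by 4 − 2·raw per item.
Total = 40 + 11·4 − 2·25 = 40 + 44 − 50 = 34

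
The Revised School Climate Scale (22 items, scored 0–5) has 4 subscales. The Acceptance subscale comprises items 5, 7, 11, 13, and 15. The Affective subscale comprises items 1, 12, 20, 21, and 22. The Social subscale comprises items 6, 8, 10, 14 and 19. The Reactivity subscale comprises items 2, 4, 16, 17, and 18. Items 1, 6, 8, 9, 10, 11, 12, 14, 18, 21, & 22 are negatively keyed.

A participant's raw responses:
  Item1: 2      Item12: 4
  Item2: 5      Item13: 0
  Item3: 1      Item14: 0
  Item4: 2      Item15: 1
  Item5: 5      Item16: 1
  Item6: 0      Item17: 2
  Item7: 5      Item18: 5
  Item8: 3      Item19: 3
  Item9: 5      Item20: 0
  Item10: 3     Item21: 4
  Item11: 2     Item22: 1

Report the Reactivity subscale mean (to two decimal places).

2.00

Reactivity items: 2, 4, 16, 17, 18.
Of these, item 18 is negatively keyed; reverse-coded value = 5 − response.
  item 2: 5
  item 4: 2
  item 16: 1
  item 17: 2
  item 18: 5 − 5 = 0
Sum = 5 + 2 + 1 + 2 + 0 = 10
Mean = 10 / 5 = 2.00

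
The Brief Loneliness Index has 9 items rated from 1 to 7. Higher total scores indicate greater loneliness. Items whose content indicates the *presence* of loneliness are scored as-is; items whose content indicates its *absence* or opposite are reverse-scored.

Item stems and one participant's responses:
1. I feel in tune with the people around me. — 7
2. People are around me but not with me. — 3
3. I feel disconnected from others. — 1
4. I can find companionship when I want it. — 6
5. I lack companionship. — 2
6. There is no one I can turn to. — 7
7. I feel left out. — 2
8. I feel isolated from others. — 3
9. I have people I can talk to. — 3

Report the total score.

Items 1, 4, 9 describe the absence/opposite of loneliness → reverse-score.
reverse-coded value = 8 − response.
  item 1: 8 − 7 = 1
  item 2: 3
  item 3: 1
  item 4: 8 − 6 = 2
  item 5: 2
  item 6: 7
  item 7: 2
  item 8: 3
  item 9: 8 − 3 = 5
Total = 1 + 3 + 1 + 2 + 2 + 7 + 2 + 3 + 5 = 26

26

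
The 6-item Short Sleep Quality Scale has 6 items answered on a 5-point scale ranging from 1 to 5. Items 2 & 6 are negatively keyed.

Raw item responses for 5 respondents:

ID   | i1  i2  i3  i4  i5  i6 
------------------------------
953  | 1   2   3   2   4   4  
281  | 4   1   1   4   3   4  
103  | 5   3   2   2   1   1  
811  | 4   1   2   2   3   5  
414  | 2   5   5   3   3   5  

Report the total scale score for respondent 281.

Respondent 281 raw: 4, 1, 1, 4, 3, 4.
Reverse-coded (reversed = (1+5) − raw = 6 − raw):
  item 1: 4
  item 2: 6 − 1 = 5
  item 3: 1
  item 4: 4
  item 5: 3
  item 6: 6 − 4 = 2
Sum = 4 + 5 + 1 + 4 + 3 + 2 = 19

19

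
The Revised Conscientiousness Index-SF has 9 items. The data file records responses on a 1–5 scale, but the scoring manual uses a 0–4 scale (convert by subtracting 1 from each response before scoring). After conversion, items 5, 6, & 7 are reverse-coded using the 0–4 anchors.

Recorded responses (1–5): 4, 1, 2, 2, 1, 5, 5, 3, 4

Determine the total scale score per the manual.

Convert to 0–4: 3, 0, 1, 1, 0, 4, 4, 2, 3
Reverse-coded (on a 0–4 scale, reversed = 4 − raw):
  item 5: 4 − 0 = 4
  item 6: 4 − 4 = 0
  item 7: 4 − 4 = 0
Scored: 3, 0, 1, 1, 4, 0, 0, 2, 3
Total = 14

14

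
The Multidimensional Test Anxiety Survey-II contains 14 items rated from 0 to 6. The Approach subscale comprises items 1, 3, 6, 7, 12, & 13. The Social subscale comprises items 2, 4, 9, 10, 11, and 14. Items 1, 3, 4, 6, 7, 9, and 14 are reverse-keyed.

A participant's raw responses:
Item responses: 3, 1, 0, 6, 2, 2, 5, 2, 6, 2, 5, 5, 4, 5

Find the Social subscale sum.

9

Social items: 2, 4, 9, 10, 11, 14.
Of these, items 4, 9, & 14 are reverse-keyed; reversed = (0+6) − raw = 6 − raw.
  item 2: 1
  item 4: 6 − 6 = 0
  item 9: 6 − 6 = 0
  item 10: 2
  item 11: 5
  item 14: 6 − 5 = 1
Sum = 1 + 0 + 0 + 2 + 5 + 1 = 9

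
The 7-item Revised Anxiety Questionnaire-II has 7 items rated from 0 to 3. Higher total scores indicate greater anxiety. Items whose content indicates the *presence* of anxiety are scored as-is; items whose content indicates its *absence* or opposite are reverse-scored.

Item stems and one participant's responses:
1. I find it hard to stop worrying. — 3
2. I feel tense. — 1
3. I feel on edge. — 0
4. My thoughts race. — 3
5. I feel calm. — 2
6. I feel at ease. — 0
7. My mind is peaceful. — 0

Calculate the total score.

Items 5, 6, 7 describe the absence/opposite of anxiety → reverse-score.
on a 0–3 scale, reversed = 3 − raw.
  item 1: 3
  item 2: 1
  item 3: 0
  item 4: 3
  item 5: 3 − 2 = 1
  item 6: 3 − 0 = 3
  item 7: 3 − 0 = 3
Total = 3 + 1 + 0 + 3 + 1 + 3 + 3 = 14

14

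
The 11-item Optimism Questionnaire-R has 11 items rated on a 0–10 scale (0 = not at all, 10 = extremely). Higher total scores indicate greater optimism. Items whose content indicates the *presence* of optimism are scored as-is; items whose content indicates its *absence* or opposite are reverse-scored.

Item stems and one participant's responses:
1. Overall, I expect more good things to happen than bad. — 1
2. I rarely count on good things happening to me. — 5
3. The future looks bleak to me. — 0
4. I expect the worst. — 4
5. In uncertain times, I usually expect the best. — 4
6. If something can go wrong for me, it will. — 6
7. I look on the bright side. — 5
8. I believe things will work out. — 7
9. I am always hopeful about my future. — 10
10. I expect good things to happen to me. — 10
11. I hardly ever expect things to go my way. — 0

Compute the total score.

Items 2, 3, 4, 6, 11 describe the absence/opposite of optimism → reverse-score.
reversed = (0+10) − raw = 10 − raw.
  item 1: 1
  item 2: 10 − 5 = 5
  item 3: 10 − 0 = 10
  item 4: 10 − 4 = 6
  item 5: 4
  item 6: 10 − 6 = 4
  item 7: 5
  item 8: 7
  item 9: 10
  item 10: 10
  item 11: 10 − 0 = 10
Total = 1 + 5 + 10 + 6 + 4 + 4 + 5 + 7 + 10 + 10 + 10 = 72

72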